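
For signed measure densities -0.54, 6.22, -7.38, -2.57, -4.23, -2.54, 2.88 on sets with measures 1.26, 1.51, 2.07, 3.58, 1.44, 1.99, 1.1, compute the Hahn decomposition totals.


Step 1: Compute signed measure on each set:
  Set 1: -0.54 * 1.26 = -0.6804
  Set 2: 6.22 * 1.51 = 9.3922
  Set 3: -7.38 * 2.07 = -15.2766
  Set 4: -2.57 * 3.58 = -9.2006
  Set 5: -4.23 * 1.44 = -6.0912
  Set 6: -2.54 * 1.99 = -5.0546
  Set 7: 2.88 * 1.1 = 3.168
Step 2: Total signed measure = (-0.6804) + (9.3922) + (-15.2766) + (-9.2006) + (-6.0912) + (-5.0546) + (3.168)
     = -23.7432
Step 3: Positive part mu+(X) = sum of positive contributions = 12.5602
Step 4: Negative part mu-(X) = |sum of negative contributions| = 36.3034


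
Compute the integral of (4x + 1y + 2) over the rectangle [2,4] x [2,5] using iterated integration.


By Fubini, integrate in x first, then y.
Step 1: Fix y, integrate over x in [2,4]:
  integral(4x + 1y + 2, x=2..4)
  = 4*(4^2 - 2^2)/2 + (1y + 2)*(4 - 2)
  = 24 + (1y + 2)*2
  = 24 + 2y + 4
  = 28 + 2y
Step 2: Integrate over y in [2,5]:
  integral(28 + 2y, y=2..5)
  = 28*3 + 2*(5^2 - 2^2)/2
  = 84 + 21
  = 105


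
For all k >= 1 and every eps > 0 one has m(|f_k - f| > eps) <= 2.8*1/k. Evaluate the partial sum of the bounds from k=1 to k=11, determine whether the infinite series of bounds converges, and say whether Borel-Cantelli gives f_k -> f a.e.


Step 1: List the terms 2.8*1/k for k = 1 to 11:
  k=1: 2.8
  k=2: 1.4
  k=3: 0.933333
  k=4: 0.7
  k=5: 0.56
  k=6: 0.466667
  k=7: 0.4
  k=8: 0.35
  k=9: 0.311111
  k=10: 0.28
  k=11: 0.254545
Step 2: Partial sum = 2.8 + 1.4 + 0.933333 + 0.7 + 0.56 + 0.466667 + 0.4 + 0.35 + 0.311111 + 0.28 + 0.254545
     = 8.455657
Step 3: The full series sum_(k>=1) 2.8*1/k diverges (harmonic series, p = 1; a nonzero constant multiple of a divergent series diverges).
Step 4: The (first) Borel-Cantelli lemma requires a summable sequence of measures, so it does not apply here;
        from this bound alone no conclusion about a.e. convergence can be drawn (convergence in measure still
        gives an a.e.-convergent subsequence, but not a.e. convergence of the whole sequence).
Conclusion: series diverges; Borel-Cantelli is inconclusive about a.e. convergence of f_k.


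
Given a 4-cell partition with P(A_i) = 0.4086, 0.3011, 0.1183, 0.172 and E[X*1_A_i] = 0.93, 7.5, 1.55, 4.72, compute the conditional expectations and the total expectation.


For each cell A_i: E[X|A_i] = E[X*1_A_i] / P(A_i)
Step 1: E[X|A_1] = 0.93 / 0.4086 = 2.276065
Step 2: E[X|A_2] = 7.5 / 0.3011 = 24.908668
Step 3: E[X|A_3] = 1.55 / 0.1183 = 13.102282
Step 4: E[X|A_4] = 4.72 / 0.172 = 27.44186
Verification: E[X] = sum E[X*1_A_i] = 0.93 + 7.5 + 1.55 + 4.72 = 14.7


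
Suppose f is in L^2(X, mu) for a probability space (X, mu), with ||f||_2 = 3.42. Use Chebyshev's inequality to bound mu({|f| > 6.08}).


Chebyshev/Markov inequality: mu(|f| > eps) <= (||f||_p / eps)^p
Step 1: ||f||_2 / eps = 3.42 / 6.08 = 0.5625
Step 2: Raise to power p = 2:
  (0.5625)^2 = 0.316406
Step 3: Therefore mu(|f| > 6.08) <= 0.316406


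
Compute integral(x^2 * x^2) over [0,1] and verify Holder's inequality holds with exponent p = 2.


Step 1: Exact integral of f*g = integral(x^4, 0, 1) = 1/5
     = 0.2
Step 2: Holder bound with p=2, q=2:
  ||f||_p = (integral x^4 dx)^(1/2) = (1/5)^(1/2) = 0.447214
  ||g||_q = (integral x^4 dx)^(1/2) = (1/5)^(1/2) = 0.447214
Step 3: Holder bound = ||f||_p * ||g||_q = 0.447214 * 0.447214 = 0.2
Verification: 0.2 <= 0.2 (Holder holds)


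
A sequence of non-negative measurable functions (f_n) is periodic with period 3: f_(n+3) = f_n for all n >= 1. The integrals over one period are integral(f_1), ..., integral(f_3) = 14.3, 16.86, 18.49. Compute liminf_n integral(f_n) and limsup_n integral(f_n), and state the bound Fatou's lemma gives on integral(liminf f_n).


The sequence (integral(f_n)) is periodic with period 3, repeating the values 14.3, 16.86, 18.49 indefinitely.
Step 1: For a periodic sequence, every tail (a_m, a_(m+1), ...) contains all 3 period values infinitely often.
Step 2: Hence inf of every tail = min of the period values = min(14.3, 16.86, 18.49) = 14.3.
        liminf_n integral(f_n) = sup over m of (inf of tail from m) = 14.3.
Step 3: Similarly sup of every tail = max of the period values = 18.49.
        limsup_n integral(f_n) = 18.49.
Step 4: Fatou's lemma: integral(liminf_n f_n) <= liminf_n integral(f_n) = 14.3.
        So the integral of the pointwise liminf is at most 14.3.


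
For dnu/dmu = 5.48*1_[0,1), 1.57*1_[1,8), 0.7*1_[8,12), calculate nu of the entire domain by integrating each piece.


Integrate each piece of the Radon-Nikodym derivative:
Step 1: integral_0^1 5.48 dx = 5.48*(1-0) = 5.48*1 = 5.48
Step 2: integral_1^8 1.57 dx = 1.57*(8-1) = 1.57*7 = 10.99
Step 3: integral_8^12 0.7 dx = 0.7*(12-8) = 0.7*4 = 2.8
Total: 5.48 + 10.99 + 2.8 = 19.27


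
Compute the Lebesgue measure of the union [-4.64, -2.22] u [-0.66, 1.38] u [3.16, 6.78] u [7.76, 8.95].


For pairwise disjoint intervals, m(union) = sum of lengths.
= (-2.22 - -4.64) + (1.38 - -0.66) + (6.78 - 3.16) + (8.95 - 7.76)
= 2.42 + 2.04 + 3.62 + 1.19
= 9.27


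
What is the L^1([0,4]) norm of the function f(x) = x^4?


Step 1: ||f||_1 = (integral_0^4 |x^4|^1 dx)^(1/1)
     = (integral_0^4 x^4 dx)^(1/1)
Step 2: integral_0^4 x^4 dx = [x^5/(5)] from 0 to 4 = 4^5/5
     = 1024/5 = 204.8
Step 3: ||f||_1 = (204.8)^(1/1) = 204.8


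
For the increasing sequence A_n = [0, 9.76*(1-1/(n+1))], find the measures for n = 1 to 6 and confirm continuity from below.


By continuity of measure from below: if A_n increases to A, then m(A_n) -> m(A).
Here A = [0, 9.76], so m(A) = 9.76
Step 1: a_1 = 9.76*(1 - 1/2) = 4.88, m(A_1) = 4.88
Step 2: a_2 = 9.76*(1 - 1/3) = 6.5067, m(A_2) = 6.5067
Step 3: a_3 = 9.76*(1 - 1/4) = 7.32, m(A_3) = 7.32
Step 4: a_4 = 9.76*(1 - 1/5) = 7.808, m(A_4) = 7.808
Step 5: a_5 = 9.76*(1 - 1/6) = 8.1333, m(A_5) = 8.1333
Step 6: a_6 = 9.76*(1 - 1/7) = 8.3657, m(A_6) = 8.3657
Limit: m(A_n) -> m([0,9.76]) = 9.76


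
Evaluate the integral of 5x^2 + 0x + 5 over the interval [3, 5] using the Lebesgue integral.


The Lebesgue integral of a Riemann-integrable function agrees with the Riemann integral.
Antiderivative F(x) = (5/3)x^3 + (0/2)x^2 + 5x
F(5) = (5/3)*5^3 + (0/2)*5^2 + 5*5
     = (5/3)*125 + (0/2)*25 + 5*5
     = 208.333333 + 0.0 + 25
     = 233.333333
F(3) = 60
Integral = F(5) - F(3) = 233.333333 - 60 = 173.333333


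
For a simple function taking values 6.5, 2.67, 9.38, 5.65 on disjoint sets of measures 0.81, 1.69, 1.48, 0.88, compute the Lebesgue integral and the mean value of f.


Step 1: Integral = sum(value_i * measure_i)
= 6.5*0.81 + 2.67*1.69 + 9.38*1.48 + 5.65*0.88
= 5.265 + 4.5123 + 13.8824 + 4.972
= 28.6317
Step 2: Total measure of domain = 0.81 + 1.69 + 1.48 + 0.88 = 4.86
Step 3: Average value = 28.6317 / 4.86 = 5.891296


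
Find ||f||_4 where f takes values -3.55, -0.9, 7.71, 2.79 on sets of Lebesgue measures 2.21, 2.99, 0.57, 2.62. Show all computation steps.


Step 1: Compute |f_i|^4 for each value:
  |-3.55|^4 = 158.823006
  |-0.9|^4 = 0.6561
  |7.71|^4 = 3533.601025
  |2.79|^4 = 60.592213
Step 2: Multiply by measures and sum:
  158.823006 * 2.21 = 350.998844
  0.6561 * 2.99 = 1.961739
  3533.601025 * 0.57 = 2014.152584
  60.592213 * 2.62 = 158.751598
Sum = 350.998844 + 1.961739 + 2014.152584 + 158.751598 = 2525.864765
Step 3: Take the p-th root:
||f||_4 = (2525.864765)^(1/4) = 7.089286


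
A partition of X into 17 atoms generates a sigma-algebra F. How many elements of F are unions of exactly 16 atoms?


Each element of F is a union of some subset of the 17 atoms.
Elements that are unions of exactly 16 atoms correspond to 16-element subsets of the 17 atoms.
Count = C(17, 16) = 17! / (16! * 1!) = 17.


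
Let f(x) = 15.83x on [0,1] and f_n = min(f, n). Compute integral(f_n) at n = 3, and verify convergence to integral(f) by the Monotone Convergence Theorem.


f(x) = 15.83x on [0,1]; f_n(x) = min(15.83x, n). At n = 3:
Step 1: f(x) reaches 3 at x = 3/15.83 = 0.189514
Step 2: integral(f_3) = integral(15.83x, 0, 0.189514) + integral(3, 0.189514, 1)
       = 15.83*0.189514^2/2 + 3*(1 - 0.189514)
       = 0.28427 + 2.431459
       = 2.71573
Step 3: As n -> infinity, f_n increases to f, so by MCT integral(f_n) -> integral(f) = 15.83/2 = 7.915.
Convergence: integral(f_3) = 2.71573 -> 7.915 as n -> infinity


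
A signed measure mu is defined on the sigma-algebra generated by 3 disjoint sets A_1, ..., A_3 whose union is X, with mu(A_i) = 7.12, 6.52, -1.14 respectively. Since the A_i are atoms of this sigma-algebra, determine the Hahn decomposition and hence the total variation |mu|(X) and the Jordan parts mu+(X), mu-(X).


Step 1: Every measurable set is a union of atoms (the cells / points), so a Hahn decomposition is
  obtained by grouping atoms by sign: P = union of atoms with mu > 0, N = union of the remaining atoms.
  Atoms in P (indices): 1, 2;  atoms in N (indices): 3
  Positive values: 7.12, 6.52
  Negative values: -1.14
Step 2: mu+(X) = mu(P) = sum of positive atom values = 13.64
Step 3: mu-(X) = -mu(N) = sum of |negative atom values| = 1.14
Step 4: |mu|(X) = mu+(X) + mu-(X) = 13.64 + 1.14 = 14.78


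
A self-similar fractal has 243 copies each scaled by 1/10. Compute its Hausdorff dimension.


For a self-similar set with N copies scaled by 1/r:
dim_H = log(N)/log(r) = log(243)/log(10)
= 5.493061/2.302585
= 2.385606


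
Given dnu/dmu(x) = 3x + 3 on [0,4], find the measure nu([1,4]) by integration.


nu(A) = integral_A (dnu/dmu) dmu = integral_1^4 (3x + 3) dx
Step 1: Antiderivative F(x) = (3/2)x^2 + 3x
Step 2: F(4) = (3/2)*4^2 + 3*4 = 24 + 12 = 36
Step 3: F(1) = (3/2)*1^2 + 3*1 = 1.5 + 3 = 4.5
Step 4: nu([1,4]) = F(4) - F(1) = 36 - 4.5 = 31.5


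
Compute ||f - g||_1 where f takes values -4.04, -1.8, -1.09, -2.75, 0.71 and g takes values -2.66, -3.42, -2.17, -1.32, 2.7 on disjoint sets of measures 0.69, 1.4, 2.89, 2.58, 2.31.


Step 1: Compute differences f_i - g_i:
  -4.04 - -2.66 = -1.38
  -1.8 - -3.42 = 1.62
  -1.09 - -2.17 = 1.08
  -2.75 - -1.32 = -1.43
  0.71 - 2.7 = -1.99
Step 2: Compute |diff|^1 * measure for each set:
  |-1.38|^1 * 0.69 = 1.38 * 0.69 = 0.9522
  |1.62|^1 * 1.4 = 1.62 * 1.4 = 2.268
  |1.08|^1 * 2.89 = 1.08 * 2.89 = 3.1212
  |-1.43|^1 * 2.58 = 1.43 * 2.58 = 3.6894
  |-1.99|^1 * 2.31 = 1.99 * 2.31 = 4.5969
Step 3: Sum = 14.6277
Step 4: ||f-g||_1 = (14.6277)^(1/1) = 14.6277


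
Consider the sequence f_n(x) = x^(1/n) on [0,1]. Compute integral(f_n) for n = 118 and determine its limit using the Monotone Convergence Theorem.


At n = 118: f_118(x) = x^(1/118).
Step 1: integral(x^(1/118), 0, 1) = [x^(1/118+1) / (1/118+1)] from 0 to 1
     = 1 / (1/118 + 1) = 1 / ((118+1)/118) = 118/(118+1)
     = 118/119 = 0.991597
Step 2: As n -> infinity, f_n(x) = x^(1/n) -> 1 for x in (0,1], and f_n is increasing in n.
By MCT, lim_n integral(f_n) = integral(lim_n f_n) = integral(1, 0, 1) = 1.
Step 3: Verify convergence: 118/119 = 0.991597 -> 1


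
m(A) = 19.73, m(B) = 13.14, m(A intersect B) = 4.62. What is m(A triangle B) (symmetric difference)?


m(A Delta B) = m(A) + m(B) - 2*m(A n B)
= 19.73 + 13.14 - 2*4.62
= 19.73 + 13.14 - 9.24
= 23.63


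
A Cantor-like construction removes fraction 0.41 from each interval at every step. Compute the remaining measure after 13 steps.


Step 1: At each step, fraction remaining = 1 - 0.41 = 0.59
Step 2: After 13 steps, measure = (0.59)^13
Result = 0.00105


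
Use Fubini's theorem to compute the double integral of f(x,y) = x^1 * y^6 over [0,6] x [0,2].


By Fubini's theorem, the double integral factors as a product of single integrals:
Step 1: integral_0^6 x^1 dx = [x^2/2] from 0 to 6
     = 6^2/2 = 18
Step 2: integral_0^2 y^6 dy = [y^7/7] from 0 to 2
     = 2^7/7 = 18.285714
Step 3: Double integral = 18 * 18.285714 = 329.142857


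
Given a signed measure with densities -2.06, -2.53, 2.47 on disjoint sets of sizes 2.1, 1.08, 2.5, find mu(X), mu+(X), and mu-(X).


Step 1: Compute signed measure on each set:
  Set 1: -2.06 * 2.1 = -4.326
  Set 2: -2.53 * 1.08 = -2.7324
  Set 3: 2.47 * 2.5 = 6.175
Step 2: Total signed measure = (-4.326) + (-2.7324) + (6.175)
     = -0.8834
Step 3: Positive part mu+(X) = sum of positive contributions = 6.175
Step 4: Negative part mu-(X) = |sum of negative contributions| = 7.0584


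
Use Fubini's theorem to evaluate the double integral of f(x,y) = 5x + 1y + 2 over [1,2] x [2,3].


By Fubini, integrate in x first, then y.
Step 1: Fix y, integrate over x in [1,2]:
  integral(5x + 1y + 2, x=1..2)
  = 5*(2^2 - 1^2)/2 + (1y + 2)*(2 - 1)
  = 7.5 + (1y + 2)*1
  = 7.5 + 1y + 2
  = 9.5 + 1y
Step 2: Integrate over y in [2,3]:
  integral(9.5 + 1y, y=2..3)
  = 9.5*1 + 1*(3^2 - 2^2)/2
  = 9.5 + 2.5
  = 12


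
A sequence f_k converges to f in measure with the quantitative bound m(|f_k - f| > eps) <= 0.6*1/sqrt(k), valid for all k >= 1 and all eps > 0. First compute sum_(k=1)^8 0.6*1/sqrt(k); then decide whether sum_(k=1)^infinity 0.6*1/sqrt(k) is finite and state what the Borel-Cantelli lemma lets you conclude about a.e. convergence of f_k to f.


Step 1: List the terms 0.6*1/sqrt(k) for k = 1 to 8:
  k=1: 0.6
  k=2: 0.424264
  k=3: 0.34641
  k=4: 0.3
  k=5: 0.268328
  k=6: 0.244949
  k=7: 0.226779
  k=8: 0.212132
Step 2: Partial sum = 0.6 + 0.424264 + 0.34641 + 0.3 + 0.268328 + 0.244949 + 0.226779 + 0.212132
     = 2.622862
Step 3: The full series sum_(k>=1) 0.6*1/sqrt(k) diverges (p-series with p = 1/2 <= 1; a nonzero constant multiple of a divergent series diverges).
Step 4: The (first) Borel-Cantelli lemma requires a summable sequence of measures, so it does not apply here;
        from this bound alone no conclusion about a.e. convergence can be drawn (convergence in measure still
        gives an a.e.-convergent subsequence, but not a.e. convergence of the whole sequence).
Conclusion: series diverges; Borel-Cantelli is inconclusive about a.e. convergence of f_k.


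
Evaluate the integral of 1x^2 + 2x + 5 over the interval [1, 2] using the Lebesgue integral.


The Lebesgue integral of a Riemann-integrable function agrees with the Riemann integral.
Antiderivative F(x) = (1/3)x^3 + (2/2)x^2 + 5x
F(2) = (1/3)*2^3 + (2/2)*2^2 + 5*2
     = (1/3)*8 + (2/2)*4 + 5*2
     = 2.666667 + 4 + 10
     = 16.666667
F(1) = 6.333333
Integral = F(2) - F(1) = 16.666667 - 6.333333 = 10.333333


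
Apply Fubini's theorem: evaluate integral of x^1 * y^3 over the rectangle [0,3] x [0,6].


By Fubini's theorem, the double integral factors as a product of single integrals:
Step 1: integral_0^3 x^1 dx = [x^2/2] from 0 to 3
     = 3^2/2 = 4.5
Step 2: integral_0^6 y^3 dy = [y^4/4] from 0 to 6
     = 6^4/4 = 324
Step 3: Double integral = 4.5 * 324 = 1458


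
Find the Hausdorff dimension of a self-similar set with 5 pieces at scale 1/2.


For a self-similar set with N copies scaled by 1/r:
dim_H = log(N)/log(r) = log(5)/log(2)
= 1.609438/0.693147
= 2.321928


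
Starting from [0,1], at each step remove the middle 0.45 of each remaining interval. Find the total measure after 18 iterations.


Step 1: At each step, fraction remaining = 1 - 0.45 = 0.55
Step 2: After 18 steps, measure = (0.55)^18
Result = 2.120940e-05


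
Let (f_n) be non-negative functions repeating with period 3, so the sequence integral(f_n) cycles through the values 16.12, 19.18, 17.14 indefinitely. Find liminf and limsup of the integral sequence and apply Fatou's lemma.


The sequence (integral(f_n)) is periodic with period 3, repeating the values 16.12, 19.18, 17.14 indefinitely.
Step 1: For a periodic sequence, every tail (a_m, a_(m+1), ...) contains all 3 period values infinitely often.
Step 2: Hence inf of every tail = min of the period values = min(16.12, 19.18, 17.14) = 16.12.
        liminf_n integral(f_n) = sup over m of (inf of tail from m) = 16.12.
Step 3: Similarly sup of every tail = max of the period values = 19.18.
        limsup_n integral(f_n) = 19.18.
Step 4: Fatou's lemma: integral(liminf_n f_n) <= liminf_n integral(f_n) = 16.12.
        So the integral of the pointwise liminf is at most 16.12.


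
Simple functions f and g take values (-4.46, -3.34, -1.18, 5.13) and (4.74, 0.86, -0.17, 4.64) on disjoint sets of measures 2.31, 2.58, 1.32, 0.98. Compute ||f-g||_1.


Step 1: Compute differences f_i - g_i:
  -4.46 - 4.74 = -9.2
  -3.34 - 0.86 = -4.2
  -1.18 - -0.17 = -1.01
  5.13 - 4.64 = 0.49
Step 2: Compute |diff|^1 * measure for each set:
  |-9.2|^1 * 2.31 = 9.2 * 2.31 = 21.252
  |-4.2|^1 * 2.58 = 4.2 * 2.58 = 10.836
  |-1.01|^1 * 1.32 = 1.01 * 1.32 = 1.3332
  |0.49|^1 * 0.98 = 0.49 * 0.98 = 0.4802
Step 3: Sum = 33.9014
Step 4: ||f-g||_1 = (33.9014)^(1/1) = 33.9014


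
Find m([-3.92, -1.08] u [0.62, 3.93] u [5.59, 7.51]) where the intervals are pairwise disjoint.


For pairwise disjoint intervals, m(union) = sum of lengths.
= (-1.08 - -3.92) + (3.93 - 0.62) + (7.51 - 5.59)
= 2.84 + 3.31 + 1.92
= 8.07


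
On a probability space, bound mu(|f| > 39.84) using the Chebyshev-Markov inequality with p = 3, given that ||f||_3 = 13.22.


Chebyshev/Markov inequality: mu(|f| > eps) <= (||f||_p / eps)^p
Step 1: ||f||_3 / eps = 13.22 / 39.84 = 0.331827
Step 2: Raise to power p = 3:
  (0.331827)^3 = 0.036537
Step 3: Therefore mu(|f| > 39.84) <= 0.036537


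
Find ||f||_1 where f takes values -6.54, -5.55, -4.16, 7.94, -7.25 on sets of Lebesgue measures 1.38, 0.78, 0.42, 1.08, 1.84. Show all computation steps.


Step 1: Compute |f_i|^1 for each value:
  |-6.54|^1 = 6.54
  |-5.55|^1 = 5.55
  |-4.16|^1 = 4.16
  |7.94|^1 = 7.94
  |-7.25|^1 = 7.25
Step 2: Multiply by measures and sum:
  6.54 * 1.38 = 9.0252
  5.55 * 0.78 = 4.329
  4.16 * 0.42 = 1.7472
  7.94 * 1.08 = 8.5752
  7.25 * 1.84 = 13.34
Sum = 9.0252 + 4.329 + 1.7472 + 8.5752 + 13.34 = 37.0166
Step 3: Take the p-th root:
||f||_1 = (37.0166)^(1/1) = 37.0166


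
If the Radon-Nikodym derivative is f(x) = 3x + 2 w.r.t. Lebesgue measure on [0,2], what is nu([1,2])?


nu(A) = integral_A (dnu/dmu) dmu = integral_1^2 (3x + 2) dx
Step 1: Antiderivative F(x) = (3/2)x^2 + 2x
Step 2: F(2) = (3/2)*2^2 + 2*2 = 6 + 4 = 10
Step 3: F(1) = (3/2)*1^2 + 2*1 = 1.5 + 2 = 3.5
Step 4: nu([1,2]) = F(2) - F(1) = 10 - 3.5 = 6.5


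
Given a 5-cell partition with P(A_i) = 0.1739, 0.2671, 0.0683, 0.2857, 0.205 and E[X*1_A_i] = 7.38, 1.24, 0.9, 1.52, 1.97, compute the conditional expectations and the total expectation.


For each cell A_i: E[X|A_i] = E[X*1_A_i] / P(A_i)
Step 1: E[X|A_1] = 7.38 / 0.1739 = 42.438183
Step 2: E[X|A_2] = 1.24 / 0.2671 = 4.642456
Step 3: E[X|A_3] = 0.9 / 0.0683 = 13.17716
Step 4: E[X|A_4] = 1.52 / 0.2857 = 5.320266
Step 5: E[X|A_5] = 1.97 / 0.205 = 9.609756
Verification: E[X] = sum E[X*1_A_i] = 7.38 + 1.24 + 0.9 + 1.52 + 1.97 = 13.01


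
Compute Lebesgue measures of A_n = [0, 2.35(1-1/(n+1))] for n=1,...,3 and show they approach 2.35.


By continuity of measure from below: if A_n increases to A, then m(A_n) -> m(A).
Here A = [0, 2.35], so m(A) = 2.35
Step 1: a_1 = 2.35*(1 - 1/2) = 1.175, m(A_1) = 1.175
Step 2: a_2 = 2.35*(1 - 1/3) = 1.5667, m(A_2) = 1.5667
Step 3: a_3 = 2.35*(1 - 1/4) = 1.7625, m(A_3) = 1.7625
Limit: m(A_n) -> m([0,2.35]) = 2.35


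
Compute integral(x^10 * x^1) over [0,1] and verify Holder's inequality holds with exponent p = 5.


Step 1: Exact integral of f*g = integral(x^11, 0, 1) = 1/12
     = 0.083333
Step 2: Holder bound with p=5, q=1.25:
  ||f||_p = (integral x^50 dx)^(1/5) = (1/51)^(1/5) = 0.455497
  ||g||_q = (integral x^1.25 dx)^(1/1.25) = (1/2.25)^(1/1.25) = 0.522702
Step 3: Holder bound = ||f||_p * ||g||_q = 0.455497 * 0.522702 = 0.238089
Verification: 0.083333 <= 0.238089 (Holder holds)


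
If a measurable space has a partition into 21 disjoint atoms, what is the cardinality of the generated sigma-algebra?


Each element of the sigma-algebra is a union of some subset of the 21 atoms.
The number of such subsets is 2^21 = 2097152.


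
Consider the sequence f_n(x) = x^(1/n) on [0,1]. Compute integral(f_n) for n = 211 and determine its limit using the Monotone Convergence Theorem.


At n = 211: f_211(x) = x^(1/211).
Step 1: integral(x^(1/211), 0, 1) = [x^(1/211+1) / (1/211+1)] from 0 to 1
     = 1 / (1/211 + 1) = 1 / ((211+1)/211) = 211/(211+1)
     = 211/212 = 0.995283
Step 2: As n -> infinity, f_n(x) = x^(1/n) -> 1 for x in (0,1], and f_n is increasing in n.
By MCT, lim_n integral(f_n) = integral(lim_n f_n) = integral(1, 0, 1) = 1.
Step 3: Verify convergence: 211/212 = 0.995283 -> 1


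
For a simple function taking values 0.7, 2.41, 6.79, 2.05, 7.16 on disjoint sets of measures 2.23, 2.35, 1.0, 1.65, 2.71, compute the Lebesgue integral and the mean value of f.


Step 1: Integral = sum(value_i * measure_i)
= 0.7*2.23 + 2.41*2.35 + 6.79*1.0 + 2.05*1.65 + 7.16*2.71
= 1.561 + 5.6635 + 6.79 + 3.3825 + 19.4036
= 36.8006
Step 2: Total measure of domain = 2.23 + 2.35 + 1.0 + 1.65 + 2.71 = 9.94
Step 3: Average value = 36.8006 / 9.94 = 3.702274


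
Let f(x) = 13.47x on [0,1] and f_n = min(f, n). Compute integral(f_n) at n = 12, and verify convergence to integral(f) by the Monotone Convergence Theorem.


f(x) = 13.47x on [0,1]; f_n(x) = min(13.47x, n). At n = 12:
Step 1: f(x) reaches 12 at x = 12/13.47 = 0.890869
Step 2: integral(f_12) = integral(13.47x, 0, 0.890869) + integral(12, 0.890869, 1)
       = 13.47*0.890869^2/2 + 12*(1 - 0.890869)
       = 5.345212 + 1.309577
       = 6.654788
Step 3: As n -> infinity, f_n increases to f, so by MCT integral(f_n) -> integral(f) = 13.47/2 = 6.735.
Convergence: integral(f_12) = 6.654788 -> 6.735 as n -> infinity


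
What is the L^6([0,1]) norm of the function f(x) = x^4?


Step 1: ||f||_6 = (integral_0^1 |x^4|^6 dx)^(1/6)
     = (integral_0^1 x^24 dx)^(1/6)
Step 2: integral_0^1 x^24 dx = [x^25/(25)] from 0 to 1 = 1^25/25
     = 1/25 = 0.04
Step 3: ||f||_6 = (0.04)^(1/6) = 0.584804


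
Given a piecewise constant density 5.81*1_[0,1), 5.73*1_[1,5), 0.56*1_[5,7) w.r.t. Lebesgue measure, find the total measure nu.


Integrate each piece of the Radon-Nikodym derivative:
Step 1: integral_0^1 5.81 dx = 5.81*(1-0) = 5.81*1 = 5.81
Step 2: integral_1^5 5.73 dx = 5.73*(5-1) = 5.73*4 = 22.92
Step 3: integral_5^7 0.56 dx = 0.56*(7-5) = 0.56*2 = 1.12
Total: 5.81 + 22.92 + 1.12 = 29.85


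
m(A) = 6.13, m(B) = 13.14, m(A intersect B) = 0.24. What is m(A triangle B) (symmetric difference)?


m(A Delta B) = m(A) + m(B) - 2*m(A n B)
= 6.13 + 13.14 - 2*0.24
= 6.13 + 13.14 - 0.48
= 18.79


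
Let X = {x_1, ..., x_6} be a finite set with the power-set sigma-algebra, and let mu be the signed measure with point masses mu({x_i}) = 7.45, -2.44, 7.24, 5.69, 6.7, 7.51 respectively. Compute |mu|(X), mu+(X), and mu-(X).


Step 1: Every measurable set is a union of atoms (the cells / points), so a Hahn decomposition is
  obtained by grouping atoms by sign: P = union of atoms with mu > 0, N = union of the remaining atoms.
  Atoms in P (indices): 1, 3, 4, 5, 6;  atoms in N (indices): 2
  Positive values: 7.45, 7.24, 5.69, 6.7, 7.51
  Negative values: -2.44
Step 2: mu+(X) = mu(P) = sum of positive atom values = 34.59
Step 3: mu-(X) = -mu(N) = sum of |negative atom values| = 2.44
Step 4: |mu|(X) = mu+(X) + mu-(X) = 34.59 + 2.44 = 37.03


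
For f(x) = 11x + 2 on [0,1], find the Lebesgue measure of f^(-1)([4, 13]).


f^(-1)([4, 13]) = {x : 4 <= 11x + 2 <= 13}
Solving: (4 - 2)/11 <= x <= (13 - 2)/11
= [0.181818, 1]
Intersecting with [0,1]: [0.181818, 1]
Measure = 1 - 0.181818 = 0.818182


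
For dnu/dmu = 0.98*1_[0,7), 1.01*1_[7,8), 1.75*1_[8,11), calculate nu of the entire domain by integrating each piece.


Integrate each piece of the Radon-Nikodym derivative:
Step 1: integral_0^7 0.98 dx = 0.98*(7-0) = 0.98*7 = 6.86
Step 2: integral_7^8 1.01 dx = 1.01*(8-7) = 1.01*1 = 1.01
Step 3: integral_8^11 1.75 dx = 1.75*(11-8) = 1.75*3 = 5.25
Total: 6.86 + 1.01 + 5.25 = 13.12


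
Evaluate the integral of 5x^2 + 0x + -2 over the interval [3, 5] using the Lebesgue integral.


The Lebesgue integral of a Riemann-integrable function agrees with the Riemann integral.
Antiderivative F(x) = (5/3)x^3 + (0/2)x^2 + -2x
F(5) = (5/3)*5^3 + (0/2)*5^2 + -2*5
     = (5/3)*125 + (0/2)*25 + -2*5
     = 208.333333 + 0.0 + -10
     = 198.333333
F(3) = 39
Integral = F(5) - F(3) = 198.333333 - 39 = 159.333333


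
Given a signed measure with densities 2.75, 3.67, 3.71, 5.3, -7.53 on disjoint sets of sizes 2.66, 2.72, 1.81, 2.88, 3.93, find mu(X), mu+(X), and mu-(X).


Step 1: Compute signed measure on each set:
  Set 1: 2.75 * 2.66 = 7.315
  Set 2: 3.67 * 2.72 = 9.9824
  Set 3: 3.71 * 1.81 = 6.7151
  Set 4: 5.3 * 2.88 = 15.264
  Set 5: -7.53 * 3.93 = -29.5929
Step 2: Total signed measure = (7.315) + (9.9824) + (6.7151) + (15.264) + (-29.5929)
     = 9.6836
Step 3: Positive part mu+(X) = sum of positive contributions = 39.2765
Step 4: Negative part mu-(X) = |sum of negative contributions| = 29.5929


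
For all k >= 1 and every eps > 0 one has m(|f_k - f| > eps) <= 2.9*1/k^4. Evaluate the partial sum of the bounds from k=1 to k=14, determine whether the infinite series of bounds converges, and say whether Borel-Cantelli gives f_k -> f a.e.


Step 1: List the terms 2.9*1/k^4 for k = 1 to 14:
  k=1: 2.9
  k=2: 0.18125
  k=3: 0.035802
  k=4: 0.011328
  k=5: 0.00464
  k=6: 0.002238
  k=7: 0.001208
  k=8: 7.080078e-04
  k=9: 4.420058e-04
  k=10: 2.900000e-04
  k=11: 1.980739e-04
  k=12: 1.398534e-04
  k=13: 1.015371e-04
  k=14: 7.548938e-05
Step 2: Partial sum = 2.9 + 0.18125 + 0.035802 + 0.011328 + 0.00464 + 0.002238 + 0.001208 + 7.080078e-04 + 4.420058e-04 + 2.900000e-04 + 1.980739e-04 + 1.398534e-04 + 1.015371e-04 + 7.548938e-05
     = 3.138421
Step 3: The full series sum_(k>=1) 2.9*1/k^4 converges (p-series with p = 4 > 1; a constant multiple of a convergent series converges).
Step 4: Fix eps > 0. Since sum_k m(|f_k - f| > eps) < infinity, the Borel-Cantelli lemma gives
        m(limsup_k {|f_k - f| > eps}) = 0, i.e. for a.e. x, |f_k(x) - f(x)| <= eps for all large k.
        Applying this with eps = 1/j for j = 1, 2, ... and intersecting the countably many full-measure sets,
        for a.e. x we get limsup_k |f_k(x) - f(x)| <= 1/j for every j, hence f_k -> f almost everywhere.
Conclusion: series converges; Borel-Cantelli yields f_k -> f a.e.


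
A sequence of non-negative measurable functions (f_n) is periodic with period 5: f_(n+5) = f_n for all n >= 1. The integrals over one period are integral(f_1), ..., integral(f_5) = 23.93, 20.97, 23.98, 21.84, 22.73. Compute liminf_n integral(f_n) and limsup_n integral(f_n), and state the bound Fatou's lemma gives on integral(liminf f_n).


The sequence (integral(f_n)) is periodic with period 5, repeating the values 23.93, 20.97, 23.98, 21.84, 22.73 indefinitely.
Step 1: For a periodic sequence, every tail (a_m, a_(m+1), ...) contains all 5 period values infinitely often.
Step 2: Hence inf of every tail = min of the period values = min(23.93, 20.97, 23.98, 21.84, 22.73) = 20.97.
        liminf_n integral(f_n) = sup over m of (inf of tail from m) = 20.97.
Step 3: Similarly sup of every tail = max of the period values = 23.98.
        limsup_n integral(f_n) = 23.98.
Step 4: Fatou's lemma: integral(liminf_n f_n) <= liminf_n integral(f_n) = 20.97.
        So the integral of the pointwise liminf is at most 20.97.


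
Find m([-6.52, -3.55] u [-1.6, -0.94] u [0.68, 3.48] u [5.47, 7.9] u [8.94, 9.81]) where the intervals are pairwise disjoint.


For pairwise disjoint intervals, m(union) = sum of lengths.
= (-3.55 - -6.52) + (-0.94 - -1.6) + (3.48 - 0.68) + (7.9 - 5.47) + (9.81 - 8.94)
= 2.97 + 0.66 + 2.8 + 2.43 + 0.87
= 9.73


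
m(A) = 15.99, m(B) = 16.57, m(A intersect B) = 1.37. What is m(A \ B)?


m(A \ B) = m(A) - m(A n B)
= 15.99 - 1.37
= 14.62


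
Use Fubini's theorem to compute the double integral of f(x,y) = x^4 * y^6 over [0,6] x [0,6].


By Fubini's theorem, the double integral factors as a product of single integrals:
Step 1: integral_0^6 x^4 dx = [x^5/5] from 0 to 6
     = 6^5/5 = 1555.2
Step 2: integral_0^6 y^6 dy = [y^7/7] from 0 to 6
     = 6^7/7 = 39990.857143
Step 3: Double integral = 1555.2 * 39990.857143 = 6.219378e+07


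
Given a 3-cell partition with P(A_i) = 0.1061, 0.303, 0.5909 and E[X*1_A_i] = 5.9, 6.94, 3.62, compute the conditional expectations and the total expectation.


For each cell A_i: E[X|A_i] = E[X*1_A_i] / P(A_i)
Step 1: E[X|A_1] = 5.9 / 0.1061 = 55.607917
Step 2: E[X|A_2] = 6.94 / 0.303 = 22.90429
Step 3: E[X|A_3] = 3.62 / 0.5909 = 6.126248
Verification: E[X] = sum E[X*1_A_i] = 5.9 + 6.94 + 3.62 = 16.46


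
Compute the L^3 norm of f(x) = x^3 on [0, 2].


Step 1: ||f||_3 = (integral_0^2 |x^3|^3 dx)^(1/3)
     = (integral_0^2 x^9 dx)^(1/3)
Step 2: integral_0^2 x^9 dx = [x^10/(10)] from 0 to 2 = 2^10/10
     = 1024/10 = 102.4
Step 3: ||f||_3 = (102.4)^(1/3) = 4.678428


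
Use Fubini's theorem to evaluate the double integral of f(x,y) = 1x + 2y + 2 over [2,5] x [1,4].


By Fubini, integrate in x first, then y.
Step 1: Fix y, integrate over x in [2,5]:
  integral(1x + 2y + 2, x=2..5)
  = 1*(5^2 - 2^2)/2 + (2y + 2)*(5 - 2)
  = 10.5 + (2y + 2)*3
  = 10.5 + 6y + 6
  = 16.5 + 6y
Step 2: Integrate over y in [1,4]:
  integral(16.5 + 6y, y=1..4)
  = 16.5*3 + 6*(4^2 - 1^2)/2
  = 49.5 + 45
  = 94.5


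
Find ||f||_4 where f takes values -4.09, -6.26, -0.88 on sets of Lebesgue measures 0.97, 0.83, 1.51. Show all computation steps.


Step 1: Compute |f_i|^4 for each value:
  |-4.09|^4 = 279.82933
  |-6.26|^4 = 1535.667994
  |-0.88|^4 = 0.599695
Step 2: Multiply by measures and sum:
  279.82933 * 0.97 = 271.43445
  1535.667994 * 0.83 = 1274.604435
  0.599695 * 1.51 = 0.90554
Sum = 271.43445 + 1274.604435 + 0.90554 = 1546.944425
Step 3: Take the p-th root:
||f||_4 = (1546.944425)^(1/4) = 6.27146


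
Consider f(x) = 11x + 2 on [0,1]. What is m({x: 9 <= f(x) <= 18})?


f^(-1)([9, 18]) = {x : 9 <= 11x + 2 <= 18}
Solving: (9 - 2)/11 <= x <= (18 - 2)/11
= [0.636364, 1.454545]
Intersecting with [0,1]: [0.636364, 1]
Measure = 1 - 0.636364 = 0.363636


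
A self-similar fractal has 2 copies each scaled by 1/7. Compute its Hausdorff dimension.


For a self-similar set with N copies scaled by 1/r:
dim_H = log(N)/log(r) = log(2)/log(7)
= 0.693147/1.94591
= 0.356207


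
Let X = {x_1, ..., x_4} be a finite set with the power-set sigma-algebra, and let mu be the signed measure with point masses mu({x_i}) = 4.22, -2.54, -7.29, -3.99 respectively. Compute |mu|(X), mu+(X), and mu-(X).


Step 1: Every measurable set is a union of atoms (the cells / points), so a Hahn decomposition is
  obtained by grouping atoms by sign: P = union of atoms with mu > 0, N = union of the remaining atoms.
  Atoms in P (indices): 1;  atoms in N (indices): 2, 3, 4
  Positive values: 4.22
  Negative values: -2.54, -7.29, -3.99
Step 2: mu+(X) = mu(P) = sum of positive atom values = 4.22
Step 3: mu-(X) = -mu(N) = sum of |negative atom values| = 13.82
Step 4: |mu|(X) = mu+(X) + mu-(X) = 4.22 + 13.82 = 18.04


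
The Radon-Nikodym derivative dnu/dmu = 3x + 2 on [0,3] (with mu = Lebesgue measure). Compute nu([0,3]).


nu(A) = integral_A (dnu/dmu) dmu = integral_0^3 (3x + 2) dx
Step 1: Antiderivative F(x) = (3/2)x^2 + 2x
Step 2: F(3) = (3/2)*3^2 + 2*3 = 13.5 + 6 = 19.5
Step 3: F(0) = (3/2)*0^2 + 2*0 = 0.0 + 0 = 0.0
Step 4: nu([0,3]) = F(3) - F(0) = 19.5 - 0.0 = 19.5


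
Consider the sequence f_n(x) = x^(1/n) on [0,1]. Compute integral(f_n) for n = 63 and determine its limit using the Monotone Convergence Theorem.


At n = 63: f_63(x) = x^(1/63).
Step 1: integral(x^(1/63), 0, 1) = [x^(1/63+1) / (1/63+1)] from 0 to 1
     = 1 / (1/63 + 1) = 1 / ((63+1)/63) = 63/(63+1)
     = 63/64 = 0.984375
Step 2: As n -> infinity, f_n(x) = x^(1/n) -> 1 for x in (0,1], and f_n is increasing in n.
By MCT, lim_n integral(f_n) = integral(lim_n f_n) = integral(1, 0, 1) = 1.
Step 3: Verify convergence: 63/64 = 0.984375 -> 1


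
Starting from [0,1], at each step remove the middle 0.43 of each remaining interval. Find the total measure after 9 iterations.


Step 1: At each step, fraction remaining = 1 - 0.43 = 0.57
Step 2: After 9 steps, measure = (0.57)^9
Result = 0.006351


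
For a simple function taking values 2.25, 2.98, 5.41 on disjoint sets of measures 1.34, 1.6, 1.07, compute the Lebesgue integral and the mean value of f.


Step 1: Integral = sum(value_i * measure_i)
= 2.25*1.34 + 2.98*1.6 + 5.41*1.07
= 3.015 + 4.768 + 5.7887
= 13.5717
Step 2: Total measure of domain = 1.34 + 1.6 + 1.07 = 4.01
Step 3: Average value = 13.5717 / 4.01 = 3.384464


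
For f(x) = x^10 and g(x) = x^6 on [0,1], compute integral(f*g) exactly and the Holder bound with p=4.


Step 1: Exact integral of f*g = integral(x^16, 0, 1) = 1/17
     = 0.058824
Step 2: Holder bound with p=4, q=1.333333:
  ||f||_p = (integral x^40 dx)^(1/4) = (1/41)^(1/4) = 0.395188
  ||g||_q = (integral x^8 dx)^(1/1.333333) = (1/9)^(1/1.333333) = 0.19245
Step 3: Holder bound = ||f||_p * ||g||_q = 0.395188 * 0.19245 = 0.076054
Verification: 0.058824 <= 0.076054 (Holder holds)


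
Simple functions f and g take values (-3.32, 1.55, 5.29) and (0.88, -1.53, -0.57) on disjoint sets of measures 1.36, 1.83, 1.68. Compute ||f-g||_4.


Step 1: Compute differences f_i - g_i:
  -3.32 - 0.88 = -4.2
  1.55 - -1.53 = 3.08
  5.29 - -0.57 = 5.86
Step 2: Compute |diff|^4 * measure for each set:
  |-4.2|^4 * 1.36 = 311.1696 * 1.36 = 423.190656
  |3.08|^4 * 1.83 = 89.991785 * 1.83 = 164.684966
  |5.86|^4 * 1.68 = 1179.208128 * 1.68 = 1981.069655
Step 3: Sum = 2568.945278
Step 4: ||f-g||_4 = (2568.945278)^(1/4) = 7.119323


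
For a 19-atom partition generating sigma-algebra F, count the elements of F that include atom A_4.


Each element of F is a union of some subset S of the 19 atoms.
The element contains A_4 iff A_4 is in S.
So we count subsets S of {A_1,...,A_19} with A_4 in S: choose freely among the other 18 atoms.
Count = 2^(19-1) = 2^18 = 262144.


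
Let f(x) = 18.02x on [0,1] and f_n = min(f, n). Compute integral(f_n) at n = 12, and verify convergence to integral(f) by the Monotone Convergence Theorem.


f(x) = 18.02x on [0,1]; f_n(x) = min(18.02x, n). At n = 12:
Step 1: f(x) reaches 12 at x = 12/18.02 = 0.665927
Step 2: integral(f_12) = integral(18.02x, 0, 0.665927) + integral(12, 0.665927, 1)
       = 18.02*0.665927^2/2 + 12*(1 - 0.665927)
       = 3.99556 + 4.008879
       = 8.00444
Step 3: As n -> infinity, f_n increases to f, so by MCT integral(f_n) -> integral(f) = 18.02/2 = 9.01.
Convergence: integral(f_12) = 8.00444 -> 9.01 as n -> infinity


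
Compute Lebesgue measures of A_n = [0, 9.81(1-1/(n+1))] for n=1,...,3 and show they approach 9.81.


By continuity of measure from below: if A_n increases to A, then m(A_n) -> m(A).
Here A = [0, 9.81], so m(A) = 9.81
Step 1: a_1 = 9.81*(1 - 1/2) = 4.905, m(A_1) = 4.905
Step 2: a_2 = 9.81*(1 - 1/3) = 6.54, m(A_2) = 6.54
Step 3: a_3 = 9.81*(1 - 1/4) = 7.3575, m(A_3) = 7.3575
Limit: m(A_n) -> m([0,9.81]) = 9.81


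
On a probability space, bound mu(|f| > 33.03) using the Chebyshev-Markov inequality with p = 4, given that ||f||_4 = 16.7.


Chebyshev/Markov inequality: mu(|f| > eps) <= (||f||_p / eps)^p
Step 1: ||f||_4 / eps = 16.7 / 33.03 = 0.505601
Step 2: Raise to power p = 4:
  (0.505601)^4 = 0.065348
Step 3: Therefore mu(|f| > 33.03) <= 0.065348


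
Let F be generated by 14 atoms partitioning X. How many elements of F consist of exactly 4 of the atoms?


Each element of F is a union of some subset of the 14 atoms.
Elements that are unions of exactly 4 atoms correspond to 4-element subsets of the 14 atoms.
Count = C(14, 4) = 14! / (4! * 10!) = 1001.


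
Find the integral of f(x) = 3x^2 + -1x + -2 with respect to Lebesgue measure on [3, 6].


The Lebesgue integral of a Riemann-integrable function agrees with the Riemann integral.
Antiderivative F(x) = (3/3)x^3 + (-1/2)x^2 + -2x
F(6) = (3/3)*6^3 + (-1/2)*6^2 + -2*6
     = (3/3)*216 + (-1/2)*36 + -2*6
     = 216 + -18 + -12
     = 186
F(3) = 16.5
Integral = F(6) - F(3) = 186 - 16.5 = 169.5


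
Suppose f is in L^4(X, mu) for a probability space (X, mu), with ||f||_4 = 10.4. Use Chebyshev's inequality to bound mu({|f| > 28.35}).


Chebyshev/Markov inequality: mu(|f| > eps) <= (||f||_p / eps)^p
Step 1: ||f||_4 / eps = 10.4 / 28.35 = 0.366843
Step 2: Raise to power p = 4:
  (0.366843)^4 = 0.01811
Step 3: Therefore mu(|f| > 28.35) <= 0.01811


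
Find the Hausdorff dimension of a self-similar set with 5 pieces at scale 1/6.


For a self-similar set with N copies scaled by 1/r:
dim_H = log(N)/log(r) = log(5)/log(6)
= 1.609438/1.791759
= 0.898244


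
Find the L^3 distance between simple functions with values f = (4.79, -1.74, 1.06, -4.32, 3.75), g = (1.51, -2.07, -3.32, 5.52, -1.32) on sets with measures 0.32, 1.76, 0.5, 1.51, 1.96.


Step 1: Compute differences f_i - g_i:
  4.79 - 1.51 = 3.28
  -1.74 - -2.07 = 0.33
  1.06 - -3.32 = 4.38
  -4.32 - 5.52 = -9.84
  3.75 - -1.32 = 5.07
Step 2: Compute |diff|^3 * measure for each set:
  |3.28|^3 * 0.32 = 35.287552 * 0.32 = 11.292017
  |0.33|^3 * 1.76 = 0.035937 * 1.76 = 0.063249
  |4.38|^3 * 0.5 = 84.027672 * 0.5 = 42.013836
  |-9.84|^3 * 1.51 = 952.763904 * 1.51 = 1438.673495
  |5.07|^3 * 1.96 = 130.323843 * 1.96 = 255.434732
Step 3: Sum = 1747.477329
Step 4: ||f-g||_3 = (1747.477329)^(1/3) = 12.044918


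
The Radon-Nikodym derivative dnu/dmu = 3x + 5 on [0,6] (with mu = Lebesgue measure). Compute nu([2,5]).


nu(A) = integral_A (dnu/dmu) dmu = integral_2^5 (3x + 5) dx
Step 1: Antiderivative F(x) = (3/2)x^2 + 5x
Step 2: F(5) = (3/2)*5^2 + 5*5 = 37.5 + 25 = 62.5
Step 3: F(2) = (3/2)*2^2 + 5*2 = 6 + 10 = 16
Step 4: nu([2,5]) = F(5) - F(2) = 62.5 - 16 = 46.5


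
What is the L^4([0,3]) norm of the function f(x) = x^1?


Step 1: ||f||_4 = (integral_0^3 |x^1|^4 dx)^(1/4)
     = (integral_0^3 x^4 dx)^(1/4)
Step 2: integral_0^3 x^4 dx = [x^5/(5)] from 0 to 3 = 3^5/5
     = 243/5 = 48.6
Step 3: ||f||_4 = (48.6)^(1/4) = 2.640335


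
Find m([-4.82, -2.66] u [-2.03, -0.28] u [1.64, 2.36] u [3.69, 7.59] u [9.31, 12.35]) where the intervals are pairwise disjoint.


For pairwise disjoint intervals, m(union) = sum of lengths.
= (-2.66 - -4.82) + (-0.28 - -2.03) + (2.36 - 1.64) + (7.59 - 3.69) + (12.35 - 9.31)
= 2.16 + 1.75 + 0.72 + 3.9 + 3.04
= 11.57


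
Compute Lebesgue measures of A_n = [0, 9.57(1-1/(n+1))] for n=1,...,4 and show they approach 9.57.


By continuity of measure from below: if A_n increases to A, then m(A_n) -> m(A).
Here A = [0, 9.57], so m(A) = 9.57
Step 1: a_1 = 9.57*(1 - 1/2) = 4.785, m(A_1) = 4.785
Step 2: a_2 = 9.57*(1 - 1/3) = 6.38, m(A_2) = 6.38
Step 3: a_3 = 9.57*(1 - 1/4) = 7.1775, m(A_3) = 7.1775
Step 4: a_4 = 9.57*(1 - 1/5) = 7.656, m(A_4) = 7.656
Limit: m(A_n) -> m([0,9.57]) = 9.57


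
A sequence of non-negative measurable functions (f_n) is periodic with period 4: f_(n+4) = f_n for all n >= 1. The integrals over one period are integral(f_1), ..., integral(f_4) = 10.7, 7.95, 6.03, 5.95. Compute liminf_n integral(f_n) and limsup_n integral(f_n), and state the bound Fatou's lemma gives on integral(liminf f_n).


The sequence (integral(f_n)) is periodic with period 4, repeating the values 10.7, 7.95, 6.03, 5.95 indefinitely.
Step 1: For a periodic sequence, every tail (a_m, a_(m+1), ...) contains all 4 period values infinitely often.
Step 2: Hence inf of every tail = min of the period values = min(10.7, 7.95, 6.03, 5.95) = 5.95.
        liminf_n integral(f_n) = sup over m of (inf of tail from m) = 5.95.
Step 3: Similarly sup of every tail = max of the period values = 10.7.
        limsup_n integral(f_n) = 10.7.
Step 4: Fatou's lemma: integral(liminf_n f_n) <= liminf_n integral(f_n) = 5.95.
        So the integral of the pointwise liminf is at most 5.95.


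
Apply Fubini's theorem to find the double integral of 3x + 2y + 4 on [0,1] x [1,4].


By Fubini, integrate in x first, then y.
Step 1: Fix y, integrate over x in [0,1]:
  integral(3x + 2y + 4, x=0..1)
  = 3*(1^2 - 0^2)/2 + (2y + 4)*(1 - 0)
  = 1.5 + (2y + 4)*1
  = 1.5 + 2y + 4
  = 5.5 + 2y
Step 2: Integrate over y in [1,4]:
  integral(5.5 + 2y, y=1..4)
  = 5.5*3 + 2*(4^2 - 1^2)/2
  = 16.5 + 15
  = 31.5
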